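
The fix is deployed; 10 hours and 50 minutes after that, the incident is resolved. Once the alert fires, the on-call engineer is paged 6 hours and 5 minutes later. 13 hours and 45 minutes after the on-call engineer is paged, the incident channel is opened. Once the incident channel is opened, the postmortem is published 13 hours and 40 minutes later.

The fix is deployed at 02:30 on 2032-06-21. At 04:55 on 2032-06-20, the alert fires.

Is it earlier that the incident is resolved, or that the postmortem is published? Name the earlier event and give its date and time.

The incident is resolved — 13:20 on 2032-06-21

The fix is deployed: 02:30 Jun 21, 2032.
The incident is resolved: 02:30 Jun 21, 2032 + 10h50m = 13:20 Jun 21, 2032.
The alert fires: 04:55 Jun 20, 2032.
The on-call engineer is paged: 04:55 Jun 20, 2032 + 6h05m = 11:00 Jun 20, 2032.
The incident channel is opened: 11:00 Jun 20, 2032 + 13h45m = 00:45 Jun 21, 2032.
The postmortem is published: 00:45 Jun 21, 2032 + 13h40m = 14:25 Jun 21, 2032.
Comparing: the incident is resolved at 13:20 Jun 21, 2032 vs the postmortem is published at 14:25 Jun 21, 2032. Earlier: the incident is resolved.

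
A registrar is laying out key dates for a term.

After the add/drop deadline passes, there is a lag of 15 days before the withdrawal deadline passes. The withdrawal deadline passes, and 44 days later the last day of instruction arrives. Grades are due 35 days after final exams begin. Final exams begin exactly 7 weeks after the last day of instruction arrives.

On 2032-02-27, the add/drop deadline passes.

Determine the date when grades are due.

2032-07-19

The add/drop deadline passes: Feb 27, 2032.
The withdrawal deadline passes: Feb 27, 2032 + 15 days = Mar 13, 2032.
The last day of instruction arrives: Mar 13, 2032 + 44 days = Apr 26, 2032.
Final exams begin: Apr 26, 2032 + 7 weeks = Jun 14, 2032.
Grades are due: Jun 14, 2032 + 35 days = Jul 19, 2032.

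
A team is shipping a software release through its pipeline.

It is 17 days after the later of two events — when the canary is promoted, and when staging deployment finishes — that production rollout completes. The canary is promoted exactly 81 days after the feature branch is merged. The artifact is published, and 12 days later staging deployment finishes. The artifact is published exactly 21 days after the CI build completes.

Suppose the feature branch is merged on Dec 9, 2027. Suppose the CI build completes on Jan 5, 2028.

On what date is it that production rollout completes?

The feature branch is merged: Dec 9, 2027.
The canary is promoted: Dec 9, 2027 + 81 days = Feb 28, 2028.
The CI build completes: Jan 5, 2028.
The artifact is published: Jan 5, 2028 + 21 days = Jan 26, 2028.
Staging deployment finishes: Jan 26, 2028 + 12 days = Feb 7, 2028.
Both prerequisites met — the canary is promoted (Feb 28, 2028), staging deployment finishes (Feb 7, 2028); the later is Feb 28, 2028.
Production rollout completes: Feb 28, 2028 + 17 days = Mar 16, 2028.

Mar 16, 2028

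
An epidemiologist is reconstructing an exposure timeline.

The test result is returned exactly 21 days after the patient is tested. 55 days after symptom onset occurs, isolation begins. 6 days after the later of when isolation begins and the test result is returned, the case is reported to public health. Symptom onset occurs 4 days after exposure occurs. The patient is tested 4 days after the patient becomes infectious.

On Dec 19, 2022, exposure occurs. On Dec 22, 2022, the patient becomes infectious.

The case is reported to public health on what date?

Exposure occurs: Dec 19, 2022.
Symptom onset occurs: Dec 19, 2022 + 4 days = Dec 23, 2022.
Isolation begins: Dec 23, 2022 + 55 days = Feb 16, 2023.
The patient becomes infectious: Dec 22, 2022.
The patient is tested: Dec 22, 2022 + 4 days = Dec 26, 2022.
The test result is returned: Dec 26, 2022 + 21 days = Jan 16, 2023.
Both prerequisites met — isolation begins (Feb 16, 2023), the test result is returned (Jan 16, 2023); the later is Feb 16, 2023.
The case is reported to public health: Feb 16, 2023 + 6 days = Feb 22, 2023.

Feb 22, 2023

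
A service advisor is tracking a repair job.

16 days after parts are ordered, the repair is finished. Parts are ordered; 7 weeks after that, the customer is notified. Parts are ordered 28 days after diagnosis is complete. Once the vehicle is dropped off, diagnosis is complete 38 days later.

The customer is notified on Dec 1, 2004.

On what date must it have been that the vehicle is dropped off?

The customer is notified: Dec 1, 2004.
Parts are ordered: Dec 1, 2004 − 7 weeks = Oct 13, 2004.
Diagnosis is complete: Oct 13, 2004 − 28 days = Sep 15, 2004.
The vehicle is dropped off: Sep 15, 2004 − 38 days = Aug 8, 2004.

Aug 8, 2004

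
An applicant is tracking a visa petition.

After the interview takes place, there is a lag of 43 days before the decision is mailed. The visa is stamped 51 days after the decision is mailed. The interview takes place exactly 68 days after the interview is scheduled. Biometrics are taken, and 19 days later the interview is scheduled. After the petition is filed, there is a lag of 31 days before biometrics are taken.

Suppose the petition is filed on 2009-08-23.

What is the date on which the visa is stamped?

The petition is filed: Aug 23, 2009.
Biometrics are taken: Aug 23, 2009 + 31 days = Sep 23, 2009.
The interview is scheduled: Sep 23, 2009 + 19 days = Oct 12, 2009.
The interview takes place: Oct 12, 2009 + 68 days = Dec 19, 2009.
The decision is mailed: Dec 19, 2009 + 43 days = Jan 31, 2010.
The visa is stamped: Jan 31, 2010 + 51 days = Mar 23, 2010.

2010-03-23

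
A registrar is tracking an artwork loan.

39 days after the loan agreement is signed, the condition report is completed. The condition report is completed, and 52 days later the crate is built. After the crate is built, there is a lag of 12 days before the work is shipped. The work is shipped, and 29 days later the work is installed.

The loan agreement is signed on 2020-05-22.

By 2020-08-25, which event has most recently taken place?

The crate is built

The loan agreement is signed: May 22, 2020.
The condition report is completed: May 22, 2020 + 39 days = Jun 30, 2020.
The crate is built: Jun 30, 2020 + 52 days = Aug 21, 2020.
The work is shipped: Aug 21, 2020 + 12 days = Sep 2, 2020.
The work is installed: Sep 2, 2020 + 29 days = Oct 1, 2020.
Aug 25, 2020 falls between when the crate is built (Aug 21, 2020) and when the work is shipped (Sep 2, 2020).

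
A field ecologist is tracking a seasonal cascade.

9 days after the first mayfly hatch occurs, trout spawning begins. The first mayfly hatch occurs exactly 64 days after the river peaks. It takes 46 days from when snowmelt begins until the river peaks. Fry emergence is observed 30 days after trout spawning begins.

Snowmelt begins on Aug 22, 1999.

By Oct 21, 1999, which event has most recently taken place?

Snowmelt begins: Aug 22, 1999.
The river peaks: Aug 22, 1999 + 46 days = Oct 7, 1999.
The first mayfly hatch occurs: Oct 7, 1999 + 64 days = Dec 10, 1999.
Trout spawning begins: Dec 10, 1999 + 9 days = Dec 19, 1999.
Fry emergence is observed: Dec 19, 1999 + 30 days = Jan 18, 2000.
Oct 21, 1999 falls between when the river peaks (Oct 7, 1999) and when the first mayfly hatch occurs (Dec 10, 1999).

The river peaks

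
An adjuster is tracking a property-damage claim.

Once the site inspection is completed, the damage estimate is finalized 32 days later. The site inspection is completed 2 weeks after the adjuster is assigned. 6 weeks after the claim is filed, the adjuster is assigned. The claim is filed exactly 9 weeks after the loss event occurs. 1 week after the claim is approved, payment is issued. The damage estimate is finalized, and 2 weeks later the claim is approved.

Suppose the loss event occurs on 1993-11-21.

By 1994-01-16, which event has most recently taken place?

The loss event occurs: Nov 21, 1993.
The claim is filed: Nov 21, 1993 + 9 weeks = Jan 23, 1994.
The adjuster is assigned: Jan 23, 1994 + 6 weeks = Mar 6, 1994.
The site inspection is completed: Mar 6, 1994 + 2 weeks = Mar 20, 1994.
The damage estimate is finalized: Mar 20, 1994 + 32 days = Apr 21, 1994.
The claim is approved: Apr 21, 1994 + 2 weeks = May 5, 1994.
Payment is issued: May 5, 1994 + 1 week = May 12, 1994.
Jan 16, 1994 falls between when the loss event occurs (Nov 21, 1993) and when the claim is filed (Jan 23, 1994).

The loss event occurs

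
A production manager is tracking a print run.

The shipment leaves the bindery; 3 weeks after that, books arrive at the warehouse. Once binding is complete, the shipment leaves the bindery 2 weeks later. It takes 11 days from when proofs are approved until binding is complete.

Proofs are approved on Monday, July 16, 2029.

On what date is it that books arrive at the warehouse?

Friday, August 31, 2029

Proofs are approved: Jul 16, 2029.
Binding is complete: Jul 16, 2029 + 11 days = Jul 27, 2029.
The shipment leaves the bindery: Jul 27, 2029 + 2 weeks = Aug 10, 2029.
Books arrive at the warehouse: Aug 10, 2029 + 3 weeks = Aug 31, 2029.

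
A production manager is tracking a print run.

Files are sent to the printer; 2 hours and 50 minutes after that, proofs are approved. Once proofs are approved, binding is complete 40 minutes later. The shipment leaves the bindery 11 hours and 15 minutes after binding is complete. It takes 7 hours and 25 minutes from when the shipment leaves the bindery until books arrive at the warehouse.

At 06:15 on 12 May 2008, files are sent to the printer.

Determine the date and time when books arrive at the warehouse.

Files are sent to the printer: 06:15 May 12, 2008.
Proofs are approved: 06:15 May 12, 2008 + 2h50m = 09:05 May 12, 2008.
Binding is complete: 09:05 May 12, 2008 + 40m = 09:45 May 12, 2008.
The shipment leaves the bindery: 09:45 May 12, 2008 + 11h15m = 21:00 May 12, 2008.
Books arrive at the warehouse: 21:00 May 12, 2008 + 7h25m = 04:25 May 13, 2008.

04:25 on 13 May 2008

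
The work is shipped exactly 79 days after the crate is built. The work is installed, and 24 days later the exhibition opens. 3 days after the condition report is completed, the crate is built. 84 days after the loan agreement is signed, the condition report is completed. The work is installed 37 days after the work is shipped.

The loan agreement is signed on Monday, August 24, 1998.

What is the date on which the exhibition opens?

Thursday, April 8, 1999

The loan agreement is signed: Aug 24, 1998.
The condition report is completed: Aug 24, 1998 + 84 days = Nov 16, 1998.
The crate is built: Nov 16, 1998 + 3 days = Nov 19, 1998.
The work is shipped: Nov 19, 1998 + 79 days = Feb 6, 1999.
The work is installed: Feb 6, 1999 + 37 days = Mar 15, 1999.
The exhibition opens: Mar 15, 1999 + 24 days = Apr 8, 1999.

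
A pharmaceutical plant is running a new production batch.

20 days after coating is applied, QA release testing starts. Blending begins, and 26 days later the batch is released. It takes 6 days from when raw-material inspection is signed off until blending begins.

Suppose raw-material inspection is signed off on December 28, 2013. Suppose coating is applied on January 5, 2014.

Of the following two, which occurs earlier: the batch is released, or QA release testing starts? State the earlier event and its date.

Raw-material inspection is signed off: Dec 28, 2013.
Blending begins: Dec 28, 2013 + 6 days = Jan 3, 2014.
The batch is released: Jan 3, 2014 + 26 days = Jan 29, 2014.
Coating is applied: Jan 5, 2014.
QA release testing starts: Jan 5, 2014 + 20 days = Jan 25, 2014.
Comparing: the batch is released on Jan 29, 2014 vs QA release testing starts on Jan 25, 2014. Earlier: QA release testing starts.

QA release testing starts — January 25, 2014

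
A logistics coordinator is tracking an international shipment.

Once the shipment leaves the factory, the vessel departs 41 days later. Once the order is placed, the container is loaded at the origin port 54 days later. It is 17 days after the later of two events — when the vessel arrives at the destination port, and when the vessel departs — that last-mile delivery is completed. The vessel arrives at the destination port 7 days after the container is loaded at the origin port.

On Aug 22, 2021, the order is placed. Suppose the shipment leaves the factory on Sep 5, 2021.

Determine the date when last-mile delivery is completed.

Nov 8, 2021

The order is placed: Aug 22, 2021.
The container is loaded at the origin port: Aug 22, 2021 + 54 days = Oct 15, 2021.
The vessel arrives at the destination port: Oct 15, 2021 + 7 days = Oct 22, 2021.
The shipment leaves the factory: Sep 5, 2021.
The vessel departs: Sep 5, 2021 + 41 days = Oct 16, 2021.
Both prerequisites met — the vessel arrives at the destination port (Oct 22, 2021), the vessel departs (Oct 16, 2021); the later is Oct 22, 2021.
Last-mile delivery is completed: Oct 22, 2021 + 17 days = Nov 8, 2021.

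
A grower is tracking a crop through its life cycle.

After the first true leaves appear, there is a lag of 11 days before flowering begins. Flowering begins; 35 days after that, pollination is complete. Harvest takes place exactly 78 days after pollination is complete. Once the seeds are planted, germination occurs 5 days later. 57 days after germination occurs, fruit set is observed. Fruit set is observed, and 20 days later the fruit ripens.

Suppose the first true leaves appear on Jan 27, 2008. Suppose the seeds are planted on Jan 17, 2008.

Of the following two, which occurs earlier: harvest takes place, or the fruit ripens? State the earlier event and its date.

The first true leaves appear: Jan 27, 2008.
Flowering begins: Jan 27, 2008 + 11 days = Feb 7, 2008.
Pollination is complete: Feb 7, 2008 + 35 days = Mar 13, 2008.
Harvest takes place: Mar 13, 2008 + 78 days = May 30, 2008.
The seeds are planted: Jan 17, 2008.
Germination occurs: Jan 17, 2008 + 5 days = Jan 22, 2008.
Fruit set is observed: Jan 22, 2008 + 57 days = Mar 19, 2008.
The fruit ripens: Mar 19, 2008 + 20 days = Apr 8, 2008.
Comparing: harvest takes place on May 30, 2008 vs the fruit ripens on Apr 8, 2008. Earlier: the fruit ripens.

The fruit ripens — Apr 8, 2008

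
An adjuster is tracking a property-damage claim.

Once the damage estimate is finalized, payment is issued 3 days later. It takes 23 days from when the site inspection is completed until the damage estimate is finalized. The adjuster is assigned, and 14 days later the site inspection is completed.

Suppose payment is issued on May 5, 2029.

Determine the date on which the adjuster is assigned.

Payment is issued: May 5, 2029.
The damage estimate is finalized: May 5, 2029 − 3 days = May 2, 2029.
The site inspection is completed: May 2, 2029 − 23 days = Apr 9, 2029.
The adjuster is assigned: Apr 9, 2029 − 14 days = Mar 26, 2029.

March 26, 2029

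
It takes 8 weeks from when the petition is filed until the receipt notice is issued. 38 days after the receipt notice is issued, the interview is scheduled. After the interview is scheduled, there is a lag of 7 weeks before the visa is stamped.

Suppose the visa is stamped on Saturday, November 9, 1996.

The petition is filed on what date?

The visa is stamped: Nov 9, 1996.
The interview is scheduled: Nov 9, 1996 − 7 weeks = Sep 21, 1996.
The receipt notice is issued: Sep 21, 1996 − 38 days = Aug 14, 1996.
The petition is filed: Aug 14, 1996 − 8 weeks = Jun 19, 1996.

Wednesday, June 19, 1996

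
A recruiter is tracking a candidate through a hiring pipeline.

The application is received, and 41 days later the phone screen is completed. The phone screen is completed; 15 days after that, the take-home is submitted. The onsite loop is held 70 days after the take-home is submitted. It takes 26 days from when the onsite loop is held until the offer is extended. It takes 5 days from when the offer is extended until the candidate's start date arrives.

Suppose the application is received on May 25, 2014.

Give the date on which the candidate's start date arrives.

October 29, 2014

The application is received: May 25, 2014.
The phone screen is completed: May 25, 2014 + 41 days = Jul 5, 2014.
The take-home is submitted: Jul 5, 2014 + 15 days = Jul 20, 2014.
The onsite loop is held: Jul 20, 2014 + 70 days = Sep 28, 2014.
The offer is extended: Sep 28, 2014 + 26 days = Oct 24, 2014.
The candidate's start date arrives: Oct 24, 2014 + 5 days = Oct 29, 2014.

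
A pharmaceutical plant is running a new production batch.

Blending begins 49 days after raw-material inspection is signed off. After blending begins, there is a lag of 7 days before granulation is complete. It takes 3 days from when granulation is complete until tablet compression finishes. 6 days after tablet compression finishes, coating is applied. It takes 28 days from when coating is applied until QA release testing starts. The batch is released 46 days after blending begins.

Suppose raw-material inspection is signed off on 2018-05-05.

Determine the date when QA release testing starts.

Raw-material inspection is signed off: May 5, 2018.
Blending begins: May 5, 2018 + 49 days = Jun 23, 2018.
Granulation is complete: Jun 23, 2018 + 7 days = Jun 30, 2018.
Tablet compression finishes: Jun 30, 2018 + 3 days = Jul 3, 2018.
Coating is applied: Jul 3, 2018 + 6 days = Jul 9, 2018.
QA release testing starts: Jul 9, 2018 + 28 days = Aug 6, 2018.

2018-08-06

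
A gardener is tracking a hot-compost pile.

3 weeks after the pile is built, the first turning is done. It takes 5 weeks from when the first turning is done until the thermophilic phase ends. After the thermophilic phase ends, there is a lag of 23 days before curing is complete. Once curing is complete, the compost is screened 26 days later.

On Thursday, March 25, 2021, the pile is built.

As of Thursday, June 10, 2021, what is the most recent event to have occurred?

The thermophilic phase ends

The pile is built: Mar 25, 2021.
The first turning is done: Mar 25, 2021 + 3 weeks = Apr 15, 2021.
The thermophilic phase ends: Apr 15, 2021 + 5 weeks = May 20, 2021.
Curing is complete: May 20, 2021 + 23 days = Jun 12, 2021.
The compost is screened: Jun 12, 2021 + 26 days = Jul 8, 2021.
Jun 10, 2021 falls between when the thermophilic phase ends (May 20, 2021) and when curing is complete (Jun 12, 2021).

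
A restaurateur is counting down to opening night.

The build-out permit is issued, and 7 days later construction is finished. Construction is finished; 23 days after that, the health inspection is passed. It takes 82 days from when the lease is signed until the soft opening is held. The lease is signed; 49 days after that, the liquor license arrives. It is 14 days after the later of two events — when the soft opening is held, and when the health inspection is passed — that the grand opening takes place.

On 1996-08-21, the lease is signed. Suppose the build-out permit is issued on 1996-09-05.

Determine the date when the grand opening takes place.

1996-11-25

The lease is signed: Aug 21, 1996.
The soft opening is held: Aug 21, 1996 + 82 days = Nov 11, 1996.
The build-out permit is issued: Sep 5, 1996.
Construction is finished: Sep 5, 1996 + 7 days = Sep 12, 1996.
The health inspection is passed: Sep 12, 1996 + 23 days = Oct 5, 1996.
Both prerequisites met — the soft opening is held (Nov 11, 1996), the health inspection is passed (Oct 5, 1996); the later is Nov 11, 1996.
The grand opening takes place: Nov 11, 1996 + 14 days = Nov 25, 1996.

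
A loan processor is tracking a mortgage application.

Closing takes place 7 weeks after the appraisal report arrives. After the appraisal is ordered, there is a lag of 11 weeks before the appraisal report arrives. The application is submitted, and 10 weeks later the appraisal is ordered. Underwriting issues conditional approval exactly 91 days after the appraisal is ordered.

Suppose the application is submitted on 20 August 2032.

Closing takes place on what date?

4 March 2033

The application is submitted: Aug 20, 2032.
The appraisal is ordered: Aug 20, 2032 + 10 weeks = Oct 29, 2032.
The appraisal report arrives: Oct 29, 2032 + 11 weeks = Jan 14, 2033.
Closing takes place: Jan 14, 2033 + 7 weeks = Mar 4, 2033.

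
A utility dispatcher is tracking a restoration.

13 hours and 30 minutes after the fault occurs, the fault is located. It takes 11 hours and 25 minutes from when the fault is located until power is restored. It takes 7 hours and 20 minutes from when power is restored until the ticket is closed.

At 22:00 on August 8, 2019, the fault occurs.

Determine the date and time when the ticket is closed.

06:15 on August 10, 2019

The fault occurs: 22:00 Aug 8, 2019.
The fault is located: 22:00 Aug 8, 2019 + 13h30m = 11:30 Aug 9, 2019.
Power is restored: 11:30 Aug 9, 2019 + 11h25m = 22:55 Aug 9, 2019.
The ticket is closed: 22:55 Aug 9, 2019 + 7h20m = 06:15 Aug 10, 2019.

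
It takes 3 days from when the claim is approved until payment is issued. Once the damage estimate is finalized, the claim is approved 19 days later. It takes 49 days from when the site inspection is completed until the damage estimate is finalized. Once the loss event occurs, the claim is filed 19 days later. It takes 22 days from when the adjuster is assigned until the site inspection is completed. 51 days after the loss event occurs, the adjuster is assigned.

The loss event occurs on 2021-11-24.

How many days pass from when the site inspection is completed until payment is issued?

71 days

Causal path: the site inspection is completed → the damage estimate is finalized → the claim is approved → payment is issued.
Total delay along the path: 49 + 19 + 3 = 71 days.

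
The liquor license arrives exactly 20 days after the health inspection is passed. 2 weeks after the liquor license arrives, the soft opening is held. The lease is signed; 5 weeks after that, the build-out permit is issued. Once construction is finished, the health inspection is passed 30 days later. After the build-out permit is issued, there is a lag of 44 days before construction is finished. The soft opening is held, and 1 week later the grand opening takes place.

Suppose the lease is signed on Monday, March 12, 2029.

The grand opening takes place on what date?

Thursday, August 9, 2029

The lease is signed: Mar 12, 2029.
The build-out permit is issued: Mar 12, 2029 + 5 weeks = Apr 16, 2029.
Construction is finished: Apr 16, 2029 + 44 days = May 30, 2029.
The health inspection is passed: May 30, 2029 + 30 days = Jun 29, 2029.
The liquor license arrives: Jun 29, 2029 + 20 days = Jul 19, 2029.
The soft opening is held: Jul 19, 2029 + 2 weeks = Aug 2, 2029.
The grand opening takes place: Aug 2, 2029 + 1 week = Aug 9, 2029.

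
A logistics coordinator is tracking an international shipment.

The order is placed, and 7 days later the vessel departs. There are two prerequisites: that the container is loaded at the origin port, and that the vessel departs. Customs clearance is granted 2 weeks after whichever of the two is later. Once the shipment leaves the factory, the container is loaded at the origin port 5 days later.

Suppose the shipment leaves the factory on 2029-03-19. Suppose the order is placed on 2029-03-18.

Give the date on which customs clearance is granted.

The shipment leaves the factory: Mar 19, 2029.
The container is loaded at the origin port: Mar 19, 2029 + 5 days = Mar 24, 2029.
The order is placed: Mar 18, 2029.
The vessel departs: Mar 18, 2029 + 7 days = Mar 25, 2029.
Both prerequisites met — the container is loaded at the origin port (Mar 24, 2029), the vessel departs (Mar 25, 2029); the later is Mar 25, 2029.
Customs clearance is granted: Mar 25, 2029 + 2 weeks = Apr 8, 2029.

2029-04-08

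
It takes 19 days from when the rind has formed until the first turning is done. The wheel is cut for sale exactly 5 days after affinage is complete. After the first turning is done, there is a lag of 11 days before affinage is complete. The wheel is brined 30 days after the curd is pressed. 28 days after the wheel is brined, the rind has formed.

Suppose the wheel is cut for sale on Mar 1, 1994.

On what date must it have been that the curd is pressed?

The wheel is cut for sale: Mar 1, 1994.
Affinage is complete: Mar 1, 1994 − 5 days = Feb 24, 1994.
The first turning is done: Feb 24, 1994 − 11 days = Feb 13, 1994.
The rind has formed: Feb 13, 1994 − 19 days = Jan 25, 1994.
The wheel is brined: Jan 25, 1994 − 28 days = Dec 28, 1993.
The curd is pressed: Dec 28, 1993 − 30 days = Nov 28, 1993.

Nov 28, 1993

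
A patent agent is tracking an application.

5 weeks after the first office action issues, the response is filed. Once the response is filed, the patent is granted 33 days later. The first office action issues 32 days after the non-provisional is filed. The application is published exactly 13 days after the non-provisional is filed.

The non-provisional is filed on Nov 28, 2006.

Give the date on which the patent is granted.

Mar 8, 2007

The non-provisional is filed: Nov 28, 2006.
The first office action issues: Nov 28, 2006 + 32 days = Dec 30, 2006.
The response is filed: Dec 30, 2006 + 5 weeks = Feb 3, 2007.
The patent is granted: Feb 3, 2007 + 33 days = Mar 8, 2007.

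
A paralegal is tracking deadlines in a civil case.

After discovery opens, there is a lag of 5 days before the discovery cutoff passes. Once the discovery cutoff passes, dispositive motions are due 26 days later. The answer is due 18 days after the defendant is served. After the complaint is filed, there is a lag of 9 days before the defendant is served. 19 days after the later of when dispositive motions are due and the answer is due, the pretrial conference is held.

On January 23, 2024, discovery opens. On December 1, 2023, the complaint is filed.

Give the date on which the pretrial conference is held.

Discovery opens: Jan 23, 2024.
The discovery cutoff passes: Jan 23, 2024 + 5 days = Jan 28, 2024.
Dispositive motions are due: Jan 28, 2024 + 26 days = Feb 23, 2024.
The complaint is filed: Dec 1, 2023.
The defendant is served: Dec 1, 2023 + 9 days = Dec 10, 2023.
The answer is due: Dec 10, 2023 + 18 days = Dec 28, 2023.
Both prerequisites met — dispositive motions are due (Feb 23, 2024), the answer is due (Dec 28, 2023); the later is Feb 23, 2024.
The pretrial conference is held: Feb 23, 2024 + 19 days = Mar 13, 2024.

March 13, 2024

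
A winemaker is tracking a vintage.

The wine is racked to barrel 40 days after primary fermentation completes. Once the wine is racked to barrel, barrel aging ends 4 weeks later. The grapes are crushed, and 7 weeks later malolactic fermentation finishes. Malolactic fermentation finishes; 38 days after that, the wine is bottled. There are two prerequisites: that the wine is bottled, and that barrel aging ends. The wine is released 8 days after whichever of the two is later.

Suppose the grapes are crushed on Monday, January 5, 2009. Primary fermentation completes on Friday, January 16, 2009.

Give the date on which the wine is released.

The grapes are crushed: Jan 5, 2009.
Malolactic fermentation finishes: Jan 5, 2009 + 7 weeks = Feb 23, 2009.
The wine is bottled: Feb 23, 2009 + 38 days = Apr 2, 2009.
Primary fermentation completes: Jan 16, 2009.
The wine is racked to barrel: Jan 16, 2009 + 40 days = Feb 25, 2009.
Barrel aging ends: Feb 25, 2009 + 4 weeks = Mar 25, 2009.
Both prerequisites met — the wine is bottled (Apr 2, 2009), barrel aging ends (Mar 25, 2009); the later is Apr 2, 2009.
The wine is released: Apr 2, 2009 + 8 days = Apr 10, 2009.

Friday, April 10, 2009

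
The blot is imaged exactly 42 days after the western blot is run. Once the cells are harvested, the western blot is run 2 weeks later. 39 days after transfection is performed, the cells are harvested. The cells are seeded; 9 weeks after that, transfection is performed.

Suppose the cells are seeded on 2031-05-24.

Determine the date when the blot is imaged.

The cells are seeded: May 24, 2031.
Transfection is performed: May 24, 2031 + 9 weeks = Jul 26, 2031.
The cells are harvested: Jul 26, 2031 + 39 days = Sep 3, 2031.
The western blot is run: Sep 3, 2031 + 2 weeks = Sep 17, 2031.
The blot is imaged: Sep 17, 2031 + 42 days = Oct 29, 2031.

2031-10-29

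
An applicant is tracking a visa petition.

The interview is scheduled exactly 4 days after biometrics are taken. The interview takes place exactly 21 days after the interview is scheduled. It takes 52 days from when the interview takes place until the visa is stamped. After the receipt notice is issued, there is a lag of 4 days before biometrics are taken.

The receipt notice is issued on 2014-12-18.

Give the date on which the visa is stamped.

The receipt notice is issued: Dec 18, 2014.
Biometrics are taken: Dec 18, 2014 + 4 days = Dec 22, 2014.
The interview is scheduled: Dec 22, 2014 + 4 days = Dec 26, 2014.
The interview takes place: Dec 26, 2014 + 21 days = Jan 16, 2015.
The visa is stamped: Jan 16, 2015 + 52 days = Mar 9, 2015.

2015-03-09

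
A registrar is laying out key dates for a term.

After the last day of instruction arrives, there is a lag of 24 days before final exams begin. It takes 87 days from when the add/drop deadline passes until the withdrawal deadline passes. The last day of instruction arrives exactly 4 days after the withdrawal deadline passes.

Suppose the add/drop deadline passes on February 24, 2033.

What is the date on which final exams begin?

The add/drop deadline passes: Feb 24, 2033.
The withdrawal deadline passes: Feb 24, 2033 + 87 days = May 22, 2033.
The last day of instruction arrives: May 22, 2033 + 4 days = May 26, 2033.
Final exams begin: May 26, 2033 + 24 days = Jun 19, 2033.

June 19, 2033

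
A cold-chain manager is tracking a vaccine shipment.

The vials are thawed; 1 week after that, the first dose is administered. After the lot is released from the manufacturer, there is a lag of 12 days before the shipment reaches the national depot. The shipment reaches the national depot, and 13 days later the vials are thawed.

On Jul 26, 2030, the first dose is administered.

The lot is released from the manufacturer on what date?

The first dose is administered: Jul 26, 2030.
The vials are thawed: Jul 26, 2030 − 1 week = Jul 19, 2030.
The shipment reaches the national depot: Jul 19, 2030 − 13 days = Jul 6, 2030.
The lot is released from the manufacturer: Jul 6, 2030 − 12 days = Jun 24, 2030.

Jun 24, 2030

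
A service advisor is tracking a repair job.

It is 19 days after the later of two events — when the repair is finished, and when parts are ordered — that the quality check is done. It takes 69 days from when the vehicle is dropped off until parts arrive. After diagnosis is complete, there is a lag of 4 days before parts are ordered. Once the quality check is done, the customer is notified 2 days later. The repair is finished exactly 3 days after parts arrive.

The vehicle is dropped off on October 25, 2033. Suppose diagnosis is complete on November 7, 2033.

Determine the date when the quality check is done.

The vehicle is dropped off: Oct 25, 2033.
Parts arrive: Oct 25, 2033 + 69 days = Jan 2, 2034.
The repair is finished: Jan 2, 2034 + 3 days = Jan 5, 2034.
Diagnosis is complete: Nov 7, 2033.
Parts are ordered: Nov 7, 2033 + 4 days = Nov 11, 2033.
Both prerequisites met — the repair is finished (Jan 5, 2034), parts are ordered (Nov 11, 2033); the later is Jan 5, 2034.
The quality check is done: Jan 5, 2034 + 19 days = Jan 24, 2034.

January 24, 2034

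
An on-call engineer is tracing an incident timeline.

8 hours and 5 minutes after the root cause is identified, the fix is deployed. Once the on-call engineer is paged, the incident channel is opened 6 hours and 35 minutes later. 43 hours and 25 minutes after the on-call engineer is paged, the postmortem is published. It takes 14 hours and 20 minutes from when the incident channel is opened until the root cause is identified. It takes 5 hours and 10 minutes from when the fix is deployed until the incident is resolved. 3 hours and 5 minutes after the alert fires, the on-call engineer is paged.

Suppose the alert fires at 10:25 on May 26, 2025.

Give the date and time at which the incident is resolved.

23:40 on May 27, 2025

The alert fires: 10:25 May 26, 2025.
The on-call engineer is paged: 10:25 May 26, 2025 + 3h05m = 13:30 May 26, 2025.
The incident channel is opened: 13:30 May 26, 2025 + 6h35m = 20:05 May 26, 2025.
The root cause is identified: 20:05 May 26, 2025 + 14h20m = 10:25 May 27, 2025.
The fix is deployed: 10:25 May 27, 2025 + 8h05m = 18:30 May 27, 2025.
The incident is resolved: 18:30 May 27, 2025 + 5h10m = 23:40 May 27, 2025.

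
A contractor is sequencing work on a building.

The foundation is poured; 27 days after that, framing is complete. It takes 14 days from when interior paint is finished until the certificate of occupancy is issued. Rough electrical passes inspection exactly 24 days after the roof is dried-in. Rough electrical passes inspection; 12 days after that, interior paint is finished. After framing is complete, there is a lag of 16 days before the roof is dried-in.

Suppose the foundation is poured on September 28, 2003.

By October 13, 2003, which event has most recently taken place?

The foundation is poured: Sep 28, 2003.
Framing is complete: Sep 28, 2003 + 27 days = Oct 25, 2003.
The roof is dried-in: Oct 25, 2003 + 16 days = Nov 10, 2003.
Rough electrical passes inspection: Nov 10, 2003 + 24 days = Dec 4, 2003.
Interior paint is finished: Dec 4, 2003 + 12 days = Dec 16, 2003.
The certificate of occupancy is issued: Dec 16, 2003 + 14 days = Dec 30, 2003.
Oct 13, 2003 falls between when the foundation is poured (Sep 28, 2003) and when framing is complete (Oct 25, 2003).

The foundation is poured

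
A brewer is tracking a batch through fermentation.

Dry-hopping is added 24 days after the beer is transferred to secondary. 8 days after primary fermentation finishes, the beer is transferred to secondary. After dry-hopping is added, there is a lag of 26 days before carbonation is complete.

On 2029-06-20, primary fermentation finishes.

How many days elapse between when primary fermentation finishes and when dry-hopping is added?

32 days

Causal path: primary fermentation finishes → the beer is transferred to secondary → dry-hopping is added.
Total delay along the path: 8 + 24 = 32 days.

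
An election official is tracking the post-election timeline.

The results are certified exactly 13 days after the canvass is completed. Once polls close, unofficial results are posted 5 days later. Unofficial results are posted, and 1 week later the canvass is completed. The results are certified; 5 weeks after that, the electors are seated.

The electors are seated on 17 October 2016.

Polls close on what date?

18 August 2016

The electors are seated: Oct 17, 2016.
The results are certified: Oct 17, 2016 − 5 weeks = Sep 12, 2016.
The canvass is completed: Sep 12, 2016 − 13 days = Aug 30, 2016.
Unofficial results are posted: Aug 30, 2016 − 1 week = Aug 23, 2016.
Polls close: Aug 23, 2016 − 5 days = Aug 18, 2016.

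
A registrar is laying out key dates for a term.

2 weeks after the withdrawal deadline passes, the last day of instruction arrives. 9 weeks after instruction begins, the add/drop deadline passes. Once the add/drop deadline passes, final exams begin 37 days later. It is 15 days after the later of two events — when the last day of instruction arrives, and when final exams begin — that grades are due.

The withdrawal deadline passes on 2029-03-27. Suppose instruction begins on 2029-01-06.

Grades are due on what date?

2029-05-01

The withdrawal deadline passes: Mar 27, 2029.
The last day of instruction arrives: Mar 27, 2029 + 2 weeks = Apr 10, 2029.
Instruction begins: Jan 6, 2029.
The add/drop deadline passes: Jan 6, 2029 + 9 weeks = Mar 10, 2029.
Final exams begin: Mar 10, 2029 + 37 days = Apr 16, 2029.
Both prerequisites met — the last day of instruction arrives (Apr 10, 2029), final exams begin (Apr 16, 2029); the later is Apr 16, 2029.
Grades are due: Apr 16, 2029 + 15 days = May 1, 2029.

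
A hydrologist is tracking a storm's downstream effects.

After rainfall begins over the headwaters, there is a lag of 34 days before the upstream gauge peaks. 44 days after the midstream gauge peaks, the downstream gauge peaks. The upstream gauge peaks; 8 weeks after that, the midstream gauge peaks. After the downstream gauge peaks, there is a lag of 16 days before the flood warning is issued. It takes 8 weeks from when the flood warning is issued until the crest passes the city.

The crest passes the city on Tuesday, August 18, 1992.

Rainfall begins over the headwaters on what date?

Saturday, January 25, 1992

The crest passes the city: Aug 18, 1992.
The flood warning is issued: Aug 18, 1992 − 8 weeks = Jun 23, 1992.
The downstream gauge peaks: Jun 23, 1992 − 16 days = Jun 7, 1992.
The midstream gauge peaks: Jun 7, 1992 − 44 days = Apr 24, 1992.
The upstream gauge peaks: Apr 24, 1992 − 8 weeks = Feb 28, 1992.
Rainfall begins over the headwaters: Feb 28, 1992 − 34 days = Jan 25, 1992.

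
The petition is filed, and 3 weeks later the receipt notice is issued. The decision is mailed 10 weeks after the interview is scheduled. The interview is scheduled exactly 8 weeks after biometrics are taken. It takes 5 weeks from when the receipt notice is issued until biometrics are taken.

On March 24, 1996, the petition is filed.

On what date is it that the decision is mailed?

September 22, 1996

The petition is filed: Mar 24, 1996.
The receipt notice is issued: Mar 24, 1996 + 3 weeks = Apr 14, 1996.
Biometrics are taken: Apr 14, 1996 + 5 weeks = May 19, 1996.
The interview is scheduled: May 19, 1996 + 8 weeks = Jul 14, 1996.
The decision is mailed: Jul 14, 1996 + 10 weeks = Sep 22, 1996.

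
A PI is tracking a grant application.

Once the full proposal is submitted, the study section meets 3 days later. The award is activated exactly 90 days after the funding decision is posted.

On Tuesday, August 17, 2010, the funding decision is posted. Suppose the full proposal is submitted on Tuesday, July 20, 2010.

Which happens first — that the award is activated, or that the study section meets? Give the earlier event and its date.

The funding decision is posted: Aug 17, 2010.
The award is activated: Aug 17, 2010 + 90 days = Nov 15, 2010.
The full proposal is submitted: Jul 20, 2010.
The study section meets: Jul 20, 2010 + 3 days = Jul 23, 2010.
Comparing: the award is activated on Nov 15, 2010 vs the study section meets on Jul 23, 2010. Earlier: the study section meets.

The study section meets — Friday, July 23, 2010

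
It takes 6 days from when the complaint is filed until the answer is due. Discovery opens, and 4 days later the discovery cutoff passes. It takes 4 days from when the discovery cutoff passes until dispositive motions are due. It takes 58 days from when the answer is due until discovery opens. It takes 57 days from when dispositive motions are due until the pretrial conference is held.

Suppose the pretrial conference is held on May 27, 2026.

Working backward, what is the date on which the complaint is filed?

January 18, 2026

The pretrial conference is held: May 27, 2026.
Dispositive motions are due: May 27, 2026 − 57 days = Mar 31, 2026.
The discovery cutoff passes: Mar 31, 2026 − 4 days = Mar 27, 2026.
Discovery opens: Mar 27, 2026 − 4 days = Mar 23, 2026.
The answer is due: Mar 23, 2026 − 58 days = Jan 24, 2026.
The complaint is filed: Jan 24, 2026 − 6 days = Jan 18, 2026.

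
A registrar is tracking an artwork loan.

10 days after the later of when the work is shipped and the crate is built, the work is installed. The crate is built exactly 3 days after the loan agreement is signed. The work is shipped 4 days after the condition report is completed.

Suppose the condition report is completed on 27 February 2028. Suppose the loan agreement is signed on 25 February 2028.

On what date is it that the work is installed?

The condition report is completed: Feb 27, 2028.
The work is shipped: Feb 27, 2028 + 4 days = Mar 2, 2028.
The loan agreement is signed: Feb 25, 2028.
The crate is built: Feb 25, 2028 + 3 days = Feb 28, 2028.
Both prerequisites met — the work is shipped (Mar 2, 2028), the crate is built (Feb 28, 2028); the later is Mar 2, 2028.
The work is installed: Mar 2, 2028 + 10 days = Mar 12, 2028.

12 March 2028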